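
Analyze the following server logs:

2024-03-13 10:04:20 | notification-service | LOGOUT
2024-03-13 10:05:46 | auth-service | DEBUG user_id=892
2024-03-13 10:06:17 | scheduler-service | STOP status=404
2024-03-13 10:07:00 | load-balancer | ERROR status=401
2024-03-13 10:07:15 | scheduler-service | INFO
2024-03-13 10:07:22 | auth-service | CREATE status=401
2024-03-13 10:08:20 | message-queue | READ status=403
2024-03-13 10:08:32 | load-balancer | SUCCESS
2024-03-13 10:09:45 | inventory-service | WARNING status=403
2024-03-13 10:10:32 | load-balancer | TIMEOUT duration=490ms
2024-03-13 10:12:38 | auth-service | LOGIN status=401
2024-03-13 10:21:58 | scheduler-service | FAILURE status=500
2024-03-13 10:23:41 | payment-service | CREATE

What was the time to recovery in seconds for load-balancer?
92

To calculate recovery time:

1. Find ERROR event for load-balancer: 2024-03-13 10:07:00
2. Find next SUCCESS event for load-balancer: 2024-03-13 10:08:32
3. Recovery time: 2024-03-13 10:08:32 - 2024-03-13 10:07:00 = 92 seconds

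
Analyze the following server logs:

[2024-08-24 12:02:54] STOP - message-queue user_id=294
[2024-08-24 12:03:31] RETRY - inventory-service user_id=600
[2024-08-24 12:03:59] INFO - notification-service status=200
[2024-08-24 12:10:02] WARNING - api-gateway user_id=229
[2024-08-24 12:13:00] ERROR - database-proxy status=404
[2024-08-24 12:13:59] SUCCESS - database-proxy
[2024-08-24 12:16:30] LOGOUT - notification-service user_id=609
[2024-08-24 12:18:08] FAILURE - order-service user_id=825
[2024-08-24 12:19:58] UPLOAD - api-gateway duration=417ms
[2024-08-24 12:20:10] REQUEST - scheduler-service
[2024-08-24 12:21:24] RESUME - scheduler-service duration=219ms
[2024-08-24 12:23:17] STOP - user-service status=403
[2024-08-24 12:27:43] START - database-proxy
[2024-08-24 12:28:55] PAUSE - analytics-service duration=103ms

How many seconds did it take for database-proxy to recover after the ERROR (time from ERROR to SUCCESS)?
59

To calculate recovery time:

1. Find ERROR event for database-proxy: 2024-08-24 12:13:00
2. Find next SUCCESS event for database-proxy: 2024-08-24 12:13:59
3. Recovery time: 2024-08-24 12:13:59 - 2024-08-24 12:13:00 = 59 seconds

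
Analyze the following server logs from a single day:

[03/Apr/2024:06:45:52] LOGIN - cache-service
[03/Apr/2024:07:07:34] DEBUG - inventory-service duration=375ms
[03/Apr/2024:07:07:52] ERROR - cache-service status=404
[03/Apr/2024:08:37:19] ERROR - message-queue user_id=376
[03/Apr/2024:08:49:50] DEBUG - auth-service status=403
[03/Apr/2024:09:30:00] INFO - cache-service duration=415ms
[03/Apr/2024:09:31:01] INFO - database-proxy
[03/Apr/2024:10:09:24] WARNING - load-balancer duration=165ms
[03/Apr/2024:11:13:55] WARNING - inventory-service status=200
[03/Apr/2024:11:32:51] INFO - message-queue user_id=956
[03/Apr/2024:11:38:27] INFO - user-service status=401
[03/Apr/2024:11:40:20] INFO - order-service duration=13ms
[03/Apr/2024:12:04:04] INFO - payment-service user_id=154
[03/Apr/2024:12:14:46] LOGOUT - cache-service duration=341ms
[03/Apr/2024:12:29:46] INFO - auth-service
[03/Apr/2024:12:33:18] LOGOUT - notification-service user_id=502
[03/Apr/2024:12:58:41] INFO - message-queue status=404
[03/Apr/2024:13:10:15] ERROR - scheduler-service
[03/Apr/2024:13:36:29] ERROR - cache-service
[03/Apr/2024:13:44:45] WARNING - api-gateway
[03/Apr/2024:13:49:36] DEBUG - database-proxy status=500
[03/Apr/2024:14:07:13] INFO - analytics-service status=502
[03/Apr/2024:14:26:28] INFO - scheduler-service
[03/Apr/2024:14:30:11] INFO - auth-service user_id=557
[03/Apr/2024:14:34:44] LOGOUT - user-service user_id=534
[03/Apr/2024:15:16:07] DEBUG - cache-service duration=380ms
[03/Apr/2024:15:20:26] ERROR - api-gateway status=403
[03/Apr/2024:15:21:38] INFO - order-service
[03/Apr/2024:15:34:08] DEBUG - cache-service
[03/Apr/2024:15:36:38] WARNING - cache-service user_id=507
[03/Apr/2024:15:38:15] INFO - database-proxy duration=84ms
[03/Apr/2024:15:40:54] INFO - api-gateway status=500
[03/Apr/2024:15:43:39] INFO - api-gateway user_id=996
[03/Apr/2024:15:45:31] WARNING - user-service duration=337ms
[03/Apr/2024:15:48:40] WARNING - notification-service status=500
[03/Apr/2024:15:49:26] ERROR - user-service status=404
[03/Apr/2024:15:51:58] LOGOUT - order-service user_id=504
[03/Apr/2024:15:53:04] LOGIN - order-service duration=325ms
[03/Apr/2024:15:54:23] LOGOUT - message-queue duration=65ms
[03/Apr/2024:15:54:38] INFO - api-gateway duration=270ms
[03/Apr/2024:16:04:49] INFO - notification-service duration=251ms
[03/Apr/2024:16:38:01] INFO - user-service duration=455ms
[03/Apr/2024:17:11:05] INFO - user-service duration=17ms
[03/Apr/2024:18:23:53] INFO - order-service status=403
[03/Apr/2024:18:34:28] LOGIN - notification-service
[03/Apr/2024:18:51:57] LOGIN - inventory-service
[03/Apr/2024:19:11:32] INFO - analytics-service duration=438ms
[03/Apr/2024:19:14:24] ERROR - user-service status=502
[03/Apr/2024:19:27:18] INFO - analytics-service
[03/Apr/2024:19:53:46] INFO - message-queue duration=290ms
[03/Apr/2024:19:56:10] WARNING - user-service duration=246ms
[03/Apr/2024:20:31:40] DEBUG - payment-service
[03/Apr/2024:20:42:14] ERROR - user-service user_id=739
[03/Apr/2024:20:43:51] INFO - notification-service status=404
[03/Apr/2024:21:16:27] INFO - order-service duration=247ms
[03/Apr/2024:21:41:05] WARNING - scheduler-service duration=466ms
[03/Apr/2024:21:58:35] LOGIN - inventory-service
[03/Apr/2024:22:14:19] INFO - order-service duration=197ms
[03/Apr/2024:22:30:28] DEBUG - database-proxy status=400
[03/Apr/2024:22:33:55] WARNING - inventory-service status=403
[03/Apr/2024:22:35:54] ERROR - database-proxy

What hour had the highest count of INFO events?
15

To find the peak hour:

1. Group all INFO events by hour
2. Count events in each hour
3. Find hour with maximum count
4. Peak hour: 15 (with 5 events)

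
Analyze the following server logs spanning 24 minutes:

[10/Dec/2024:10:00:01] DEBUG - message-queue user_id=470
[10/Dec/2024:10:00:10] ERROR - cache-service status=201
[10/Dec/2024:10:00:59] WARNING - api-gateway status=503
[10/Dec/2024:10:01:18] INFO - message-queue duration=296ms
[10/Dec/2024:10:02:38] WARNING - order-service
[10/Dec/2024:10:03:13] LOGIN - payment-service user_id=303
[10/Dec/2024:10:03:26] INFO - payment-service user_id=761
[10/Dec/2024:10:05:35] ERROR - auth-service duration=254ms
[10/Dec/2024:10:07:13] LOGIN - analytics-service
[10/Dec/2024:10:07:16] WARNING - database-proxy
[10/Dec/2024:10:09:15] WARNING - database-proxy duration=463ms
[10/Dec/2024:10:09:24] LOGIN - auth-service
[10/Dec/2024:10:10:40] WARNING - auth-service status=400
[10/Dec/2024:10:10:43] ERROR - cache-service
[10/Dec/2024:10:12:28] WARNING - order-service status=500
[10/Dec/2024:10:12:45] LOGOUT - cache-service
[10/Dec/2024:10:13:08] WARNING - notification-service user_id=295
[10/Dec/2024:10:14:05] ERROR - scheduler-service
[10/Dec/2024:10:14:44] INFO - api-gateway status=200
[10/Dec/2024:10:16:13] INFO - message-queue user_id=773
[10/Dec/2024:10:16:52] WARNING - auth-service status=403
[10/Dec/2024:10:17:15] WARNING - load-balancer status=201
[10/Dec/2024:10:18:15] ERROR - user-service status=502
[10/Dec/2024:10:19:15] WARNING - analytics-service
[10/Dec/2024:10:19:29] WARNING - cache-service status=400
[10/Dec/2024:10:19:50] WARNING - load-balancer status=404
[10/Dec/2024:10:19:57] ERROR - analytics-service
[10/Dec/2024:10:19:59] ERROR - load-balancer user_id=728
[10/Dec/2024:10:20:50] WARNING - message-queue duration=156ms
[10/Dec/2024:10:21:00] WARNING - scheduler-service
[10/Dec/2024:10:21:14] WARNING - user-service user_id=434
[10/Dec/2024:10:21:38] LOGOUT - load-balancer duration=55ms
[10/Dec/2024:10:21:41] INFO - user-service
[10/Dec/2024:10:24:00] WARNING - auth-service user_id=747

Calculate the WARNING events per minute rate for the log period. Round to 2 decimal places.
0.67

To calculate the rate:

1. Count total WARNING events: 16
2. Total time period: 24 minutes
3. Rate = 16 / 24 = 0.67 events per minute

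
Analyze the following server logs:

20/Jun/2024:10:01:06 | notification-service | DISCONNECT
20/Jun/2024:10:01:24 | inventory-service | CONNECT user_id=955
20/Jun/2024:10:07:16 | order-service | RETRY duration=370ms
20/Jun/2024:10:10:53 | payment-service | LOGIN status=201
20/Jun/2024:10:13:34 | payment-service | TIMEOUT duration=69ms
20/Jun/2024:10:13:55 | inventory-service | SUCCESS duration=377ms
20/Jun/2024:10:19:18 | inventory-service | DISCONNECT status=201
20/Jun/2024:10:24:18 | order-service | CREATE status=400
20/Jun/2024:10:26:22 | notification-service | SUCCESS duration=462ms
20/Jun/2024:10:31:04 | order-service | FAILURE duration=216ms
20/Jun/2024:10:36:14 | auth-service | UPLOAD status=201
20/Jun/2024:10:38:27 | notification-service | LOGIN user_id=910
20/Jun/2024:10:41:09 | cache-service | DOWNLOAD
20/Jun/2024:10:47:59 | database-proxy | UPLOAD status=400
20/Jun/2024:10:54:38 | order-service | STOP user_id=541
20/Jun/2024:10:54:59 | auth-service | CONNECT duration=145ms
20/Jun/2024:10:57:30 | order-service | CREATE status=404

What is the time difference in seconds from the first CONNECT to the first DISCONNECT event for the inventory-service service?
1074

To find the time between events:

1. Locate the first CONNECT event for inventory-service: 20/Jun/2024:10:01:24
2. Locate the first DISCONNECT event for inventory-service: 20/Jun/2024:10:19:18
3. Calculate the difference: 20/Jun/2024:10:19:18 - 20/Jun/2024:10:01:24 = 1074 seconds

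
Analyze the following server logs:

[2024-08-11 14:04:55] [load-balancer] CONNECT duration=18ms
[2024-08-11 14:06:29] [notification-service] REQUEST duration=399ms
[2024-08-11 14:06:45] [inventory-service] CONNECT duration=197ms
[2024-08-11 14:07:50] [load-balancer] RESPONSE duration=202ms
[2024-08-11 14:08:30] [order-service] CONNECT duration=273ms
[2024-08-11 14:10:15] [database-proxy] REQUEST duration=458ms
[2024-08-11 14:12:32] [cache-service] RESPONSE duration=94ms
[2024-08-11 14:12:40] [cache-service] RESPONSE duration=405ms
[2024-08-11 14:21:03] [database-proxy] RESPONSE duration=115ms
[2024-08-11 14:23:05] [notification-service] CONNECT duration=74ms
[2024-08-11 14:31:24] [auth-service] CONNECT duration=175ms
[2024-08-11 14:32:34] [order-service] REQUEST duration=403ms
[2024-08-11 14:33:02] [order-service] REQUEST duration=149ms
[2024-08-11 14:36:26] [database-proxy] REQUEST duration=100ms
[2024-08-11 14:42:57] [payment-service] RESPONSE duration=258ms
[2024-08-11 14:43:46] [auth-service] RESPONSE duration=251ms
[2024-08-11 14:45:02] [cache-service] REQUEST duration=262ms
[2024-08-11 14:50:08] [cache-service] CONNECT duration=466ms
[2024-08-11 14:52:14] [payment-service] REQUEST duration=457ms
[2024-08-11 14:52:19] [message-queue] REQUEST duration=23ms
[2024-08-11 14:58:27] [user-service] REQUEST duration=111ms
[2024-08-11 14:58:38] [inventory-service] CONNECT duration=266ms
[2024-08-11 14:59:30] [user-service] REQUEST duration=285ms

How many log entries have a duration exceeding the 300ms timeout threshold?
6

To count timeouts:

1. Threshold: 300ms
2. Extract duration from each log entry
3. Count entries where duration > 300
4. Timeout count: 6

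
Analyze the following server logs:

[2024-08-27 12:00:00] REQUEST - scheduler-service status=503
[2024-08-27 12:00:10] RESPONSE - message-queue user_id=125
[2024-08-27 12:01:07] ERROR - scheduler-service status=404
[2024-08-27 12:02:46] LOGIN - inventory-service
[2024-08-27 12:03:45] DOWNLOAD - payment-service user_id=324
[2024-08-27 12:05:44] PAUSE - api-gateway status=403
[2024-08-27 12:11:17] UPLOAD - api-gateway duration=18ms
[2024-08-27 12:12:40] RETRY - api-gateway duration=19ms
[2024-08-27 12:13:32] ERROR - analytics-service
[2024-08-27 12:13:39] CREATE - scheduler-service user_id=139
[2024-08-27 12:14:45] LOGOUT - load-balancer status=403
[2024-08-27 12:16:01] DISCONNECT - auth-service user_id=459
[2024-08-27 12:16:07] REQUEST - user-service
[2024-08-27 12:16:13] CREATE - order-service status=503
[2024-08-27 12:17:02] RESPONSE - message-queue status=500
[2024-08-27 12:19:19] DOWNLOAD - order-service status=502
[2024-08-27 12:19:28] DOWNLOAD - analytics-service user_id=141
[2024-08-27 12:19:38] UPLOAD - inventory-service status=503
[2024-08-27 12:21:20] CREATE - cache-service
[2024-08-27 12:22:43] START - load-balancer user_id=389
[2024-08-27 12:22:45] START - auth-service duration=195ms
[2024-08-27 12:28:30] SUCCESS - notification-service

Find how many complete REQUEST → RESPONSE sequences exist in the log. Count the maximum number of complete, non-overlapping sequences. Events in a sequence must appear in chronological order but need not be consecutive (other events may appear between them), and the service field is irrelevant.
2

To count sequences:

1. Look for pattern: REQUEST → RESPONSE
2. Greedily scan the log in chronological order, matching each sequence element in turn (ignoring service)
3. Each time the full pattern completes, increment the count and restart matching from the next event
4. Complete non-overlapping sequences found: 2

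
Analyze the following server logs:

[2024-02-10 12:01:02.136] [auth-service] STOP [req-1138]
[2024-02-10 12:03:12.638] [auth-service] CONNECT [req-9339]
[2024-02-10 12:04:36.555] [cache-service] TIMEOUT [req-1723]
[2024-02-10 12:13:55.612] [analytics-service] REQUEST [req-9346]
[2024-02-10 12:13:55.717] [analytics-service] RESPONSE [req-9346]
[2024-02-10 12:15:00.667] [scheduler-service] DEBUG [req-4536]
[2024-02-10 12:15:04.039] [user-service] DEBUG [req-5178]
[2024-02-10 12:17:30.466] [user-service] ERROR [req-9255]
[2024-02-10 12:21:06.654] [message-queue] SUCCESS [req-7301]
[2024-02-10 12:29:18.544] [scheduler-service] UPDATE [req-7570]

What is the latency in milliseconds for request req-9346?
105

To calculate latency:

1. Find REQUEST with id req-9346: 2024-02-10 12:13:55.612
2. Find RESPONSE with id req-9346: 2024-02-10 12:13:55.717
3. Latency: 2024-02-10 12:13:55.717 - 2024-02-10 12:13:55.612 = 105ms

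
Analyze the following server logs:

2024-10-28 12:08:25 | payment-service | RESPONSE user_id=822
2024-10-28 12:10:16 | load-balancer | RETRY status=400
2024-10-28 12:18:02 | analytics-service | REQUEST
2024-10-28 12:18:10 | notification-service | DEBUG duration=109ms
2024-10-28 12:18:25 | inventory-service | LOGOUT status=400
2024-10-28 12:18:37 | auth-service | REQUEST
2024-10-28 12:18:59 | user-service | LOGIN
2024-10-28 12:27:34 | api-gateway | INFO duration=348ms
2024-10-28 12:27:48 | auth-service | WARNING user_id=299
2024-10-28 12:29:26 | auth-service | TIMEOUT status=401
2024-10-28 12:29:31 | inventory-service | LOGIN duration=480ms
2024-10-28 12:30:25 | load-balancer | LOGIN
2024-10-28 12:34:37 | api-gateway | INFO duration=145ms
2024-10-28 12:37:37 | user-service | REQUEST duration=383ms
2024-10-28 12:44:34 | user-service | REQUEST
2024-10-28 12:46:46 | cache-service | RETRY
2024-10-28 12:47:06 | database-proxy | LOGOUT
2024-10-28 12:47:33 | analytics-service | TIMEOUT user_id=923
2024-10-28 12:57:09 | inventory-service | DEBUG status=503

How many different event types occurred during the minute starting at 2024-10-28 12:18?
4

To count unique event types:

1. Filter events in the minute starting at 2024-10-28 12:18
2. Extract event types from matching entries
3. Count unique types: 4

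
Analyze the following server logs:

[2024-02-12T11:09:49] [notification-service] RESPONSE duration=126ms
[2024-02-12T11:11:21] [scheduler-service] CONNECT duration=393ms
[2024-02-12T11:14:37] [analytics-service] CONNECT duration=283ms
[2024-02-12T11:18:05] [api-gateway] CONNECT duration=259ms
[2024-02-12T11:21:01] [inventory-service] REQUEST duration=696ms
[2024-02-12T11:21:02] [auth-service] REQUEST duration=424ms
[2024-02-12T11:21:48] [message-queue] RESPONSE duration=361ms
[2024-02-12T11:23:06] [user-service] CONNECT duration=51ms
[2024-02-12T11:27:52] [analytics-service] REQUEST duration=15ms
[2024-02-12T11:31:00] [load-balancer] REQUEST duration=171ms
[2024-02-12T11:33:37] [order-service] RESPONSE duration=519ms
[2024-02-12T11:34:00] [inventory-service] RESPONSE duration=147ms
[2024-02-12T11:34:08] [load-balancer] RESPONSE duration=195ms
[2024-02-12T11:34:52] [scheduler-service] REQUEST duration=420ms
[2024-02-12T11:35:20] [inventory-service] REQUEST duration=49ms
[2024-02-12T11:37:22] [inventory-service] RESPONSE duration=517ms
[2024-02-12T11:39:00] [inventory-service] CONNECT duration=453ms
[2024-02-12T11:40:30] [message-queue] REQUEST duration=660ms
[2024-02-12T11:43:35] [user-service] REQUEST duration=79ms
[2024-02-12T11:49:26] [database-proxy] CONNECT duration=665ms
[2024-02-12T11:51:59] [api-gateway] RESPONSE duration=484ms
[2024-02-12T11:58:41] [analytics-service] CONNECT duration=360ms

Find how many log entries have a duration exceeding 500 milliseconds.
5

To count timeouts:

1. Threshold: 500ms
2. Extract duration from each log entry
3. Count entries where duration > 500
4. Timeout count: 5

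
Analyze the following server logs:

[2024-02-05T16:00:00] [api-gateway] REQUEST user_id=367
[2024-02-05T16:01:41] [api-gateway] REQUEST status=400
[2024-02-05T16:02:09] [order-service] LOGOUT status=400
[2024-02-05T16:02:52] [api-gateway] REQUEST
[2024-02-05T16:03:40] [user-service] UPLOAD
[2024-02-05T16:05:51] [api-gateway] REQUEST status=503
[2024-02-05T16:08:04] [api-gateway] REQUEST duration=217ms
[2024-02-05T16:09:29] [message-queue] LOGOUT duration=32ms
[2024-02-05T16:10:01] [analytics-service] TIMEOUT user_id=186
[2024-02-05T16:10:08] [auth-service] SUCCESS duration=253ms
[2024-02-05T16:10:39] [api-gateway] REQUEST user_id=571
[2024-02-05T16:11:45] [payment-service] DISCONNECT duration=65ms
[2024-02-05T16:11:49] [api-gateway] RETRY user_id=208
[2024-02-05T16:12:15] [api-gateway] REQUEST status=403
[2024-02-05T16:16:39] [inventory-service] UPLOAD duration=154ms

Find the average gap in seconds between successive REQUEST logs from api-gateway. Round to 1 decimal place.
122.5

To calculate average interval:

1. Find all REQUEST events for api-gateway in order
2. Calculate time gaps between consecutive events
3. Compute mean of gaps: 735 / 6 = 122.5 seconds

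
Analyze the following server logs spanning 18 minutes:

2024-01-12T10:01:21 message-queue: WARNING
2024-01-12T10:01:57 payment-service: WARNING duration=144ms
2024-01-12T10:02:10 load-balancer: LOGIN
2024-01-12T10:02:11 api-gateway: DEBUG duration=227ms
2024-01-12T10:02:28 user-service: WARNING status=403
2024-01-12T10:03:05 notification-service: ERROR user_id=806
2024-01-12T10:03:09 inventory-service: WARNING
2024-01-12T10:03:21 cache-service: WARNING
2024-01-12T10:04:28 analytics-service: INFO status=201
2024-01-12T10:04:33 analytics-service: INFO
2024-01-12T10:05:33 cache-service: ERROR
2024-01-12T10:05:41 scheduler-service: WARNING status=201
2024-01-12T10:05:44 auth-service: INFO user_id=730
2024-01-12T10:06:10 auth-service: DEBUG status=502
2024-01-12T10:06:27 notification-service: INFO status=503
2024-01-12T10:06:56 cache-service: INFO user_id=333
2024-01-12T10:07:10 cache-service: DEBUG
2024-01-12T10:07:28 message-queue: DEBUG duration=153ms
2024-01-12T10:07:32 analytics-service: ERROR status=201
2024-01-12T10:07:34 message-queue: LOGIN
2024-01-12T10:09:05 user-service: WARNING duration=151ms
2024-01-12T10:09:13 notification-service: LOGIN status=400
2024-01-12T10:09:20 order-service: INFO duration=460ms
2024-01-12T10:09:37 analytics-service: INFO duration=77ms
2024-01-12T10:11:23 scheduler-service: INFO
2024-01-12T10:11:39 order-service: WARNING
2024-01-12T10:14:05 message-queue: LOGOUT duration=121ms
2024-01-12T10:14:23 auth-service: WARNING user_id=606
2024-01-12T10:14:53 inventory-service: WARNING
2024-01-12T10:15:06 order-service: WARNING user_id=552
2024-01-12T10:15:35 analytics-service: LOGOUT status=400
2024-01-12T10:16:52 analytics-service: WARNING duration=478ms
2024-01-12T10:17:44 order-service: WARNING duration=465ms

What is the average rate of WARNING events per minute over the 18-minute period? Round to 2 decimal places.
0.72

To calculate the rate:

1. Count total WARNING events: 13
2. Total time period: 18 minutes
3. Rate = 13 / 18 = 0.72 events per minute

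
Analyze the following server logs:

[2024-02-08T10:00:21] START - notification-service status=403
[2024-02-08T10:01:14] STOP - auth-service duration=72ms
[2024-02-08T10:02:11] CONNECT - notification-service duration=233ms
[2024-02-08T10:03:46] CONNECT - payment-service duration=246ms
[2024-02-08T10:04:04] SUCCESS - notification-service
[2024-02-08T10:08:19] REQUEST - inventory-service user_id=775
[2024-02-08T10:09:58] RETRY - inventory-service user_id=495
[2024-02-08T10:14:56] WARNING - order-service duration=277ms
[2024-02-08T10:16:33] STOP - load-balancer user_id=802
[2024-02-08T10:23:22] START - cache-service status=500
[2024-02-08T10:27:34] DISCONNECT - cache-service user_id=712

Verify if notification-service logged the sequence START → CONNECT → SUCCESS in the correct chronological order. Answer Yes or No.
Yes

To verify sequence order:

1. Find all events in sequence START → CONNECT → SUCCESS for notification-service
2. Extract their timestamps
3. Check if timestamps are in ascending order
4. Result: Yes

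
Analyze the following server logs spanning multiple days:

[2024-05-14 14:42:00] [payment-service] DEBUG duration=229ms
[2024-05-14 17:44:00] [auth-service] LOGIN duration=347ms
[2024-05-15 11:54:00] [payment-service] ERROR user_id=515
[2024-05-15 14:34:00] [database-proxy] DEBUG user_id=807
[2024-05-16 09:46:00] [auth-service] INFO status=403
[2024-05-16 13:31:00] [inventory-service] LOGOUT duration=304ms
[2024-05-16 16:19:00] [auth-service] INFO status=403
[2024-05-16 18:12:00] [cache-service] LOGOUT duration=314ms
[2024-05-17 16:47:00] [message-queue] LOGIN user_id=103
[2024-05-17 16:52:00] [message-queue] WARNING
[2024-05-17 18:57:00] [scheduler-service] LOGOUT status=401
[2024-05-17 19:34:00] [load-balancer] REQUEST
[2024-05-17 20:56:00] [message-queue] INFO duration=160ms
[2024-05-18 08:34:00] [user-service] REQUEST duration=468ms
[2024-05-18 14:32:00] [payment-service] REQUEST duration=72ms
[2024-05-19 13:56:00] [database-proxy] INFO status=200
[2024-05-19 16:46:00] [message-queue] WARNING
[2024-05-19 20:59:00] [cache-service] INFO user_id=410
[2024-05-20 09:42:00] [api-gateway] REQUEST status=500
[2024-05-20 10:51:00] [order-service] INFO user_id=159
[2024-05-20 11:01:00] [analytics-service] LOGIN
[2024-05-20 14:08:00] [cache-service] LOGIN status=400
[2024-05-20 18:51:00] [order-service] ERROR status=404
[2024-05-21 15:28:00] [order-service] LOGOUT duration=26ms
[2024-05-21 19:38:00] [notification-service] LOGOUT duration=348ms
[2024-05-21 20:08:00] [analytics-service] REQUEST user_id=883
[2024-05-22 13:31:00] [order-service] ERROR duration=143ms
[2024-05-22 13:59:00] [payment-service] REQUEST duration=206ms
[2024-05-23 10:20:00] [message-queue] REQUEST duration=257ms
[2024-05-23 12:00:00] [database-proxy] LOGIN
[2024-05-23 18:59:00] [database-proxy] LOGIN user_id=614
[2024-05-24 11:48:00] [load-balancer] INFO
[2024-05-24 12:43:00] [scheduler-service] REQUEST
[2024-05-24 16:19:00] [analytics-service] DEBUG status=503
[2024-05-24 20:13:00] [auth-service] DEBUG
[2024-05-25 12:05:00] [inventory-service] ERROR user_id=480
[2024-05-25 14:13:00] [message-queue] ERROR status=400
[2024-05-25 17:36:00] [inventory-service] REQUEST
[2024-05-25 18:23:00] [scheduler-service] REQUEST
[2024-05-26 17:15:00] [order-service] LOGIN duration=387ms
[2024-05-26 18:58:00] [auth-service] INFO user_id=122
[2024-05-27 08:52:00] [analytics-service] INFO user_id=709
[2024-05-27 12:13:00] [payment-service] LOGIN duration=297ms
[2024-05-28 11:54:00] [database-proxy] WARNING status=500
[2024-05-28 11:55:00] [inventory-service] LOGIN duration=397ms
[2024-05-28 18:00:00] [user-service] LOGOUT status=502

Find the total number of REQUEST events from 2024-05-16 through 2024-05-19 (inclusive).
3

To filter by date range:

1. Date range: 2024-05-16 through 2024-05-19, both dates inclusive
2. Filter for REQUEST events whose date falls in this range
3. Count matching events: 3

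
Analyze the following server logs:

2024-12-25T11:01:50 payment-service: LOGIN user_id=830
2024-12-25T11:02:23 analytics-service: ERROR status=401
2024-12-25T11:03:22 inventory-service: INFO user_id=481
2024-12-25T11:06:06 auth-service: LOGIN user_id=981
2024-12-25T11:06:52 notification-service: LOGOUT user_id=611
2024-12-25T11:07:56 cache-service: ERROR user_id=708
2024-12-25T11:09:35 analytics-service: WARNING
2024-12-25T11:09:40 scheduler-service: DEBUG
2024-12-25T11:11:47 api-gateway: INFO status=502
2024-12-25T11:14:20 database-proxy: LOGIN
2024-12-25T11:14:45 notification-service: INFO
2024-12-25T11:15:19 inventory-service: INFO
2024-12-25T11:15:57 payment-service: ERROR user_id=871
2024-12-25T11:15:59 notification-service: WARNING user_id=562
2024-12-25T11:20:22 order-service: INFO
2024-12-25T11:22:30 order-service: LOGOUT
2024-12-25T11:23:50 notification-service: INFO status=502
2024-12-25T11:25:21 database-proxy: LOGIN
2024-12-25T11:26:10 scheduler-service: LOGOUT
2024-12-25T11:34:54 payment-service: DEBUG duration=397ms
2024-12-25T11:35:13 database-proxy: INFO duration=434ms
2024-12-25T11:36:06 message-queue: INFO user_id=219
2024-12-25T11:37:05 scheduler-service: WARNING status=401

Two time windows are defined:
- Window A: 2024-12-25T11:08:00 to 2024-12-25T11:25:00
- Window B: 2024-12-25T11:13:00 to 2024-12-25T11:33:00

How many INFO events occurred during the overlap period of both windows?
4

To find overlap events:

1. Window A: 2024-12-25T11:08:00 to 2024-12-25T11:25:00
2. Window B: 2024-12-25T11:13:00 to 2024-12-25T11:33:00
3. Overlap period: 2024-12-25T11:13:00 to 2024-12-25T11:25:00
4. Count INFO events in overlap: 4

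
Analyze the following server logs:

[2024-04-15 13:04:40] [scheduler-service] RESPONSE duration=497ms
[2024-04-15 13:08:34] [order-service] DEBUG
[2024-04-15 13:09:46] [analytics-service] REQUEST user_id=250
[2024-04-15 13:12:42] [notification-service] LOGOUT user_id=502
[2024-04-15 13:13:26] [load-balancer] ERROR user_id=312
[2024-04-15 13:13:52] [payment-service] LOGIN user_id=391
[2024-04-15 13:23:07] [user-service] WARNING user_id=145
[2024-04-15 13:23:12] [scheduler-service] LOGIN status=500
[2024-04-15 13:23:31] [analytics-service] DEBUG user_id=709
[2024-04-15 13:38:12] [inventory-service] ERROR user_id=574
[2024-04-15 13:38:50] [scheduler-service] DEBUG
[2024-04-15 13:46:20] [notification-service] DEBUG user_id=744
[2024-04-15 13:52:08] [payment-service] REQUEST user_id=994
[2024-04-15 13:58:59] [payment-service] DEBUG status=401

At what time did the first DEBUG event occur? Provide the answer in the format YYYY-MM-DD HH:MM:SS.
2024-04-15 13:08:34

To find the first event:

1. Filter for all DEBUG events
2. Sort by timestamp
3. Select the first one
4. Timestamp: 2024-04-15 13:08:34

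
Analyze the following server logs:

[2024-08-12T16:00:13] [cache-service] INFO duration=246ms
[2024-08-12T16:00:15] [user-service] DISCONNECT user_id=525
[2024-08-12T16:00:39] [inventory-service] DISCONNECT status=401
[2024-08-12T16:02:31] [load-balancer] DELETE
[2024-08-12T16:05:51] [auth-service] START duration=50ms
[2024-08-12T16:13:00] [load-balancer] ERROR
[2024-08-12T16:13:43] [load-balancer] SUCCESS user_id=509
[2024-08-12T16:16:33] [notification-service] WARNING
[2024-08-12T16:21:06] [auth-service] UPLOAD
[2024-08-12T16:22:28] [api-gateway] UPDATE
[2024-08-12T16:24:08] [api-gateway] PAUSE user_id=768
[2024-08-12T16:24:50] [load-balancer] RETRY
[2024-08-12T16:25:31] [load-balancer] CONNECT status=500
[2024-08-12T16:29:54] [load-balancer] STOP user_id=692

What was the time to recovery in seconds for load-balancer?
43

To calculate recovery time:

1. Find ERROR event for load-balancer: 2024-08-12T16:13:00
2. Find next SUCCESS event for load-balancer: 2024-08-12T16:13:43
3. Recovery time: 2024-08-12T16:13:43 - 2024-08-12T16:13:00 = 43 seconds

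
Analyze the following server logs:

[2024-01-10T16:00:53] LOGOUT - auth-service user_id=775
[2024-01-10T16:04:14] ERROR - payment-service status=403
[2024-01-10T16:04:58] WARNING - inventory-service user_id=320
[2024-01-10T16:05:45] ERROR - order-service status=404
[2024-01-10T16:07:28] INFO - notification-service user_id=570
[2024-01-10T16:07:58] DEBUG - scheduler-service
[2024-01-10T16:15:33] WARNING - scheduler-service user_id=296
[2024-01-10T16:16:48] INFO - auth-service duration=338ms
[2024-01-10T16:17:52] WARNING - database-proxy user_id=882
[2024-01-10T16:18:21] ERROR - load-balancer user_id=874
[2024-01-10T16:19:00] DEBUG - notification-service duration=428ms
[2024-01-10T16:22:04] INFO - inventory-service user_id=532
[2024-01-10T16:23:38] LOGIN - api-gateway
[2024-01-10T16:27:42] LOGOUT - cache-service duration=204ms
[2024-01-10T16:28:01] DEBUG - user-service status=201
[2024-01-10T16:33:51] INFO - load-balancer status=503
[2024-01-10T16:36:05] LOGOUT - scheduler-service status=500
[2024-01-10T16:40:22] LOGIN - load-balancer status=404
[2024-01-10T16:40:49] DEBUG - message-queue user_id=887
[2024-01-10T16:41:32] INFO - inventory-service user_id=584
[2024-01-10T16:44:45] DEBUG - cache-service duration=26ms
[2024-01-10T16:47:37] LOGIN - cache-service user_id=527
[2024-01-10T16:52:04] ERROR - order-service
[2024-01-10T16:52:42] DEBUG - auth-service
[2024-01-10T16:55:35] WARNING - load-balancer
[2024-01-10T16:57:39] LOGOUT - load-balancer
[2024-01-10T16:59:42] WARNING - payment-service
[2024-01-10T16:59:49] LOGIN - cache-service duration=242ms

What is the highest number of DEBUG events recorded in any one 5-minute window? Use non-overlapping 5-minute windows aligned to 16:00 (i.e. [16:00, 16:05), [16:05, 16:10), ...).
2

To find the burst window:

1. Divide the log period into non-overlapping 5-minute windows starting at 16:00
2. Count DEBUG events in each window
3. Find the window with maximum count
4. Maximum events in a window: 2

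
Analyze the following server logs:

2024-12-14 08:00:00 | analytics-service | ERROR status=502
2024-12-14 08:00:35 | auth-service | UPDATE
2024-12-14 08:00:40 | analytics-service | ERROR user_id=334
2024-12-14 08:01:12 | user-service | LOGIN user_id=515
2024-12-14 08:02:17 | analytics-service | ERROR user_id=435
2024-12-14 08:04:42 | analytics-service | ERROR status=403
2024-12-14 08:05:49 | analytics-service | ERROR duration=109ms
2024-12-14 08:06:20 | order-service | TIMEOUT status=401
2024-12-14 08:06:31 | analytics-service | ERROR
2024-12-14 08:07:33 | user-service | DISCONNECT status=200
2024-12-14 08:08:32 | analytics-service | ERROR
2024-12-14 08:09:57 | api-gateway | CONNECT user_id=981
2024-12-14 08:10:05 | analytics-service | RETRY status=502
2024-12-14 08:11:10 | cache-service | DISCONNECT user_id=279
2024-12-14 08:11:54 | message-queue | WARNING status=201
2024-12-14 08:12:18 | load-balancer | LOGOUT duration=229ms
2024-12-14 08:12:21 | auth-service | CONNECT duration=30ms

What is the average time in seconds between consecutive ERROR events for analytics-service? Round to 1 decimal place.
85.3

To calculate average interval:

1. Find all ERROR events for analytics-service in order
2. Calculate time gaps between consecutive events
3. Compute mean of gaps: 512 / 6 = 85.3 seconds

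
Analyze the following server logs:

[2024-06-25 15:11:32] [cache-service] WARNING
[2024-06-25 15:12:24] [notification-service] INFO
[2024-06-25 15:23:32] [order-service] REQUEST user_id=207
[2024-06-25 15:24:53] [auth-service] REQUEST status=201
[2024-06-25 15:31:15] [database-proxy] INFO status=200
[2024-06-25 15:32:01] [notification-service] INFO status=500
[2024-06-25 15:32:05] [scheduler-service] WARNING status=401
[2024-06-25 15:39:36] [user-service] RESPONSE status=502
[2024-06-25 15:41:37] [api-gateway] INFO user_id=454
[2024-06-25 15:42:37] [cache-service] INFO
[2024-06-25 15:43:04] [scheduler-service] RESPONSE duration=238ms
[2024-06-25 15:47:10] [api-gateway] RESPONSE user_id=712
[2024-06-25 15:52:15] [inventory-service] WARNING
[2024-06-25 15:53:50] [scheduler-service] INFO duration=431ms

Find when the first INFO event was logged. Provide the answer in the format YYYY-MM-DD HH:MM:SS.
2024-06-25 15:12:24

To find the first event:

1. Filter for all INFO events
2. Sort by timestamp
3. Select the first one
4. Timestamp: 2024-06-25 15:12:24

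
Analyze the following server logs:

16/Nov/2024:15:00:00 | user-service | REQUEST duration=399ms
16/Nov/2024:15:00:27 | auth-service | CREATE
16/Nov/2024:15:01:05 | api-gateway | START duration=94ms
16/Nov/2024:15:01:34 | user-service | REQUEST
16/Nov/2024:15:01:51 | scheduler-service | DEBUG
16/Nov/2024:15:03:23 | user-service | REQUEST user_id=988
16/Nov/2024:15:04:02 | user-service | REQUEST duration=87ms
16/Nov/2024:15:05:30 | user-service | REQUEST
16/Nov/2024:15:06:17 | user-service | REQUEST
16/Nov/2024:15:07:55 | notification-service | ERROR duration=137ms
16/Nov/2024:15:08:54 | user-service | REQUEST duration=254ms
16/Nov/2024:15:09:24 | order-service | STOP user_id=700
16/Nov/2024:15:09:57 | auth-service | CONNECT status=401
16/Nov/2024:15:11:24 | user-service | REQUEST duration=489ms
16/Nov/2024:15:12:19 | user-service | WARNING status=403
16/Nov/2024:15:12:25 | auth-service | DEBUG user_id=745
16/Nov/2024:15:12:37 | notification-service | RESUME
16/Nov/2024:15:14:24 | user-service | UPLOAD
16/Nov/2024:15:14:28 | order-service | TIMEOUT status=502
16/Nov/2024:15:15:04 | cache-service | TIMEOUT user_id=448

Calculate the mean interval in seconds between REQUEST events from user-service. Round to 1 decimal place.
97.7

To calculate average interval:

1. Find all REQUEST events for user-service in order
2. Calculate time gaps between consecutive events
3. Compute mean of gaps: 684 / 7 = 97.7 seconds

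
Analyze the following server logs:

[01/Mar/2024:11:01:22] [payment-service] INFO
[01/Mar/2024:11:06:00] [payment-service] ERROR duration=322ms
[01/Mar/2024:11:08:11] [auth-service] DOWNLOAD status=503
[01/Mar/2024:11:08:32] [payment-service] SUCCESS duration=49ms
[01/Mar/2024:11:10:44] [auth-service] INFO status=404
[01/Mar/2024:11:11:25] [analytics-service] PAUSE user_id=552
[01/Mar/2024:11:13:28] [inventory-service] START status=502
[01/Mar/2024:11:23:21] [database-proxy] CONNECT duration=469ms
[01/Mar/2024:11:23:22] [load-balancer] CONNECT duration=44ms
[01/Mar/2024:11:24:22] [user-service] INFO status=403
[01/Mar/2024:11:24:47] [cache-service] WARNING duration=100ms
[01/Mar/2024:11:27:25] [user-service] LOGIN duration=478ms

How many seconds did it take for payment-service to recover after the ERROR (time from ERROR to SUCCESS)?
152

To calculate recovery time:

1. Find ERROR event for payment-service: 01/Mar/2024:11:06:00
2. Find next SUCCESS event for payment-service: 01/Mar/2024:11:08:32
3. Recovery time: 01/Mar/2024:11:08:32 - 01/Mar/2024:11:06:00 = 152 seconds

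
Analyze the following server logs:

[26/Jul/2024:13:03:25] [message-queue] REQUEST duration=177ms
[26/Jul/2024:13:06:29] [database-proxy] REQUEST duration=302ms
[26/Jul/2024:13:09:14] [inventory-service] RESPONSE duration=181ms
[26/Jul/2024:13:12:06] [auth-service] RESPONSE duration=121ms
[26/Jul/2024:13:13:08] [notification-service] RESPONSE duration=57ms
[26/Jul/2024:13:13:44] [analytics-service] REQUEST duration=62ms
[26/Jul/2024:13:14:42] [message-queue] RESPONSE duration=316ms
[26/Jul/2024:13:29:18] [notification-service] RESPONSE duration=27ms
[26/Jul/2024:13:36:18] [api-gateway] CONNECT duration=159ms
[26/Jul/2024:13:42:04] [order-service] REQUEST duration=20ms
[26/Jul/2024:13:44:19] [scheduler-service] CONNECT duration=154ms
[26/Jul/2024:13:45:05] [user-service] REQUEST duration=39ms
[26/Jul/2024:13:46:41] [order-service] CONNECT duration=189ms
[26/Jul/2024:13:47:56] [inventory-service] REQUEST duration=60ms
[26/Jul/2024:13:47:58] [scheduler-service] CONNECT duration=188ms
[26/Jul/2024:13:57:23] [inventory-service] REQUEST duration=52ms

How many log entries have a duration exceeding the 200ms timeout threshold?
2

To count timeouts:

1. Threshold: 200ms
2. Extract duration from each log entry
3. Count entries where duration > 200
4. Timeout count: 2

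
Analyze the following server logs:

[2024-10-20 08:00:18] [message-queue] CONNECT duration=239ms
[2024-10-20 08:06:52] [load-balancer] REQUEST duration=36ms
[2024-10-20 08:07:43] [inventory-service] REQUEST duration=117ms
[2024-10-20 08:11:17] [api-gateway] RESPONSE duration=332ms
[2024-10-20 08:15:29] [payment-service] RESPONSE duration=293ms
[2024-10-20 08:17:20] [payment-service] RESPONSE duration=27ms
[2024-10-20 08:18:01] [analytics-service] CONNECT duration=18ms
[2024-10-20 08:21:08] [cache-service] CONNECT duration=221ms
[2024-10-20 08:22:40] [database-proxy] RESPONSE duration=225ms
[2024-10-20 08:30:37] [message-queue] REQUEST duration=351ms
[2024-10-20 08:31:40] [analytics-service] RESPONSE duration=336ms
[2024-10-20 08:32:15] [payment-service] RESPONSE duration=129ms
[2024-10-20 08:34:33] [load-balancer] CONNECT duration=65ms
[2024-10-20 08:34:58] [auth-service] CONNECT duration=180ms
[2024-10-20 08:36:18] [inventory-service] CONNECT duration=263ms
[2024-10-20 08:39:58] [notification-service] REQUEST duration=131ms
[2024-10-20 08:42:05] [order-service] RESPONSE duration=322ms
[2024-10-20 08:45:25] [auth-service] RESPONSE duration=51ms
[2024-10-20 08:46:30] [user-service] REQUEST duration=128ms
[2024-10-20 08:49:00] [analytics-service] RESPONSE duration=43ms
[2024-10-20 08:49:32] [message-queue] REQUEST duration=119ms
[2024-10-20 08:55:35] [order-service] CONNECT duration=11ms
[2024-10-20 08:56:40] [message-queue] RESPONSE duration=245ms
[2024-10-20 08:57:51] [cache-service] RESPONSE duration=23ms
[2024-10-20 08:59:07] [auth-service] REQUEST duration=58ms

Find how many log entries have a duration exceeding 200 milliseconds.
10

To count timeouts:

1. Threshold: 200ms
2. Extract duration from each log entry
3. Count entries where duration > 200
4. Timeout count: 10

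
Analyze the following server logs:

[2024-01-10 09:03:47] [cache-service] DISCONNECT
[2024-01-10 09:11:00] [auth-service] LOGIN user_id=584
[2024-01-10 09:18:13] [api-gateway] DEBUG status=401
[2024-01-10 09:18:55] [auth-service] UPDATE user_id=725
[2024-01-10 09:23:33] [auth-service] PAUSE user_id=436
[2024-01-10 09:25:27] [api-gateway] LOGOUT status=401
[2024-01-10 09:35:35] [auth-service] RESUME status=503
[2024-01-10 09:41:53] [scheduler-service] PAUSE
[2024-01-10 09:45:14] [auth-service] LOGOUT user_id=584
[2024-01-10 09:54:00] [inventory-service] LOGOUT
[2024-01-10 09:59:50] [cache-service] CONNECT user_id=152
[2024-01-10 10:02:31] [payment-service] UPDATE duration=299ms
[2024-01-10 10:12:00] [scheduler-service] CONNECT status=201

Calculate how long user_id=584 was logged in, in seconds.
2054

To calculate session duration:

1. Find LOGIN event for user_id=584: 2024-01-10 09:11:00
2. Find LOGOUT event for user_id=584: 2024-01-10 09:45:14
3. Session duration: 2024-01-10 09:45:14 - 2024-01-10 09:11:00 = 2054 seconds (34 minutes)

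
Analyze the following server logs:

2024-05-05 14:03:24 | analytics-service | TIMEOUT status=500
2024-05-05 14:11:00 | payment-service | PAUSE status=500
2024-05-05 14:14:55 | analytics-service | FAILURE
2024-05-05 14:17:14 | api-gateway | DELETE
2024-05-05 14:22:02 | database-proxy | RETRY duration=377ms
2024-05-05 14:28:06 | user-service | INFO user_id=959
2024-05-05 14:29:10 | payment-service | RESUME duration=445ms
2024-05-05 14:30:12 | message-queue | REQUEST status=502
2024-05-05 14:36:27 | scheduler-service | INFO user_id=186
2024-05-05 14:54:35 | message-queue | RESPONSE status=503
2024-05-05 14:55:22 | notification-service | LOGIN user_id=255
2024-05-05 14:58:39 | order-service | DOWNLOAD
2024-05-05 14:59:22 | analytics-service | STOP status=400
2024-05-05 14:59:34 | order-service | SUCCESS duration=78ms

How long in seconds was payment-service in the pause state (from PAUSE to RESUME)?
1090

To calculate state duration:

1. Find PAUSE event for payment-service: 2024-05-05 14:11:00
2. Find RESUME event for payment-service: 2024-05-05 14:29:10
3. Calculate duration: 2024-05-05 14:29:10 - 2024-05-05 14:11:00 = 1090 seconds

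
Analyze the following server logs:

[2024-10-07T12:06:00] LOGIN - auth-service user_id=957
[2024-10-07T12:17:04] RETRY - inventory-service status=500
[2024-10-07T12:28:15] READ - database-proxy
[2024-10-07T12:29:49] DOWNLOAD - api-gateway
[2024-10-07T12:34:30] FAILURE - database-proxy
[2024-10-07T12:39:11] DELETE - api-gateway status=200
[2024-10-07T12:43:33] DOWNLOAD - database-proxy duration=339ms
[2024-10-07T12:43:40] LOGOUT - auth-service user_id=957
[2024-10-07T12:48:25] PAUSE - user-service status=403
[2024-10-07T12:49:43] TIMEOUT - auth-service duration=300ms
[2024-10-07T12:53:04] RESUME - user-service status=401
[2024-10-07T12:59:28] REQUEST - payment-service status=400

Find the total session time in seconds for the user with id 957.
2260

To calculate session duration:

1. Find LOGIN event for user_id=957: 2024-10-07T12:06:00
2. Find LOGOUT event for user_id=957: 2024-10-07T12:43:40
3. Session duration: 2024-10-07T12:43:40 - 2024-10-07T12:06:00 = 2260 seconds (37 minutes)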